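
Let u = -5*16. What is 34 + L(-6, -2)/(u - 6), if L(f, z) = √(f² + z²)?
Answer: 34 - √10/43 ≈ 33.926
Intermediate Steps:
u = -80
34 + L(-6, -2)/(u - 6) = 34 + √((-6)² + (-2)²)/(-80 - 6) = 34 + √(36 + 4)/(-86) = 34 - √10/43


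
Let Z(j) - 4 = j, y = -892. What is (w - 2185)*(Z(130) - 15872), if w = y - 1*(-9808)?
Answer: -105932478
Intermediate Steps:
Z(j) = 4 + j
w = 8916 (w = -892 - 1*(-9808) = -892 + 9808 = 8916)
(w - 2185)*(Z(130) - 15872) = (8916 - 2185)*((4 + 130) - 15872) = 6731*(134 - 15872) = 6731*(-15738) = -105932478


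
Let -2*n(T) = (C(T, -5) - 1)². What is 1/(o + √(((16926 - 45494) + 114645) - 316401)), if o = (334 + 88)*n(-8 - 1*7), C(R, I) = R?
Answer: -13504/729489645 - I*√57581/1458979290 ≈ -1.8512e-5 - 1.6447e-7*I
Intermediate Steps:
n(T) = -(-1 + T)²/2 (n(T) = -(T - 1)²/2 = -(-1 + T)²/2)
o = -54016 (o = (334 + 88)*(-(-1 + (-8 - 1*7))²/2) = 422*(-(-1 + (-8 - 7))²/2) = 422*(-(-1 - 15)²/2) = 422*(-½*(-16)²) = 422*(-½*256) = 422*(-128) = -54016)
1/(o + √(((16926 - 45494) + 114645) - 316401)) = 1/(-54016 + √(((16926 - 45494) + 114645) - 316401)) = 1/(-54016 + √((-28568 + 114645) - 316401)) = 1/(-54016 + √(86077 - 316401)) = 1/(-54016 + √(-230324)) = 1/(-54016 + 2*I*√57581)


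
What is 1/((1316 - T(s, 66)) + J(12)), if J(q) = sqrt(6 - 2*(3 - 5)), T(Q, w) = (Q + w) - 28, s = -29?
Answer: 1307/1708239 - sqrt(10)/1708239 ≈ 0.00076326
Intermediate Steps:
T(Q, w) = -28 + Q + w
J(q) = sqrt(10) (J(q) = sqrt(6 - 2*(-2)) = sqrt(6 + 4) = sqrt(10))
1/((1316 - T(s, 66)) + J(12)) = 1/((1316 - (-28 - 29 + 66)) + sqrt(10)) = 1/((1316 - 1*9) + sqrt(10)) = 1/((1316 - 9) + sqrt(10)) = 1/(1307 + sqrt(10))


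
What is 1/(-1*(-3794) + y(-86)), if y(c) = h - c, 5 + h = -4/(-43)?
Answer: 43/166629 ≈ 0.00025806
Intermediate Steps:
h = -211/43 (h = -5 - 4/(-43) = -5 - 4*(-1/43) = -5 + 4/43 = -211/43 ≈ -4.9070)
y(c) = -211/43 - c
1/(-1*(-3794) + y(-86)) = 1/(-1*(-3794) + (-211/43 - 1*(-86))) = 1/(3794 + (-211/43 + 86)) = 1/(3794 + 3487/43) = 1/(166629/43) = 43/166629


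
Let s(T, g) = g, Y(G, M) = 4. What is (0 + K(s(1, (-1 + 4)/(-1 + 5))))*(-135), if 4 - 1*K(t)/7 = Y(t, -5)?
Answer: 0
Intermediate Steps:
K(t) = 0 (K(t) = 28 - 7*4 = 28 - 28 = 0)
(0 + K(s(1, (-1 + 4)/(-1 + 5))))*(-135) = (0 + 0)*(-135) = 0*(-135) = 0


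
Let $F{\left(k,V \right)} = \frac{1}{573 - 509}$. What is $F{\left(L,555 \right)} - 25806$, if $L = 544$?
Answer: $- \frac{1651583}{64} \approx -25806.0$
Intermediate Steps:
$F{\left(k,V \right)} = \frac{1}{64}$
$F{\left(L,555 \right)} - 25806 = \frac{1}{64} - 25806 = - \frac{1651583}{64}$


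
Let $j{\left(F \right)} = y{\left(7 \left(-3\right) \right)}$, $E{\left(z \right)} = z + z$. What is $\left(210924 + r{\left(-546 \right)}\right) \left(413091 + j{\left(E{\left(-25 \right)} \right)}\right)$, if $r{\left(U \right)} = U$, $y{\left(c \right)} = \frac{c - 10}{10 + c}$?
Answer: $\frac{955964364096}{11} \approx 8.6906 \cdot 10^{10}$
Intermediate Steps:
$y{\left(c \right)} = \frac{-10 + c}{10 + c}$
$E{\left(z \right)} = 2 z$
$j{\left(F \right)} = \frac{31}{11}$ ($j{\left(F \right)} = \frac{-10 + 7 \left(-3\right)}{10 + 7 \left(-3\right)} = \frac{-10 - 21}{10 - 21} = \frac{1}{-11} \left(-31\right) = \left(- \frac{1}{11}\right) \left(-31\right) = \frac{31}{11}$)
$\left(210924 + r{\left(-546 \right)}\right) \left(413091 + j{\left(E{\left(-25 \right)} \right)}\right) = \left(210924 - 546\right) \left(413091 + \frac{31}{11}\right) = 210378 \cdot \frac{4544032}{11} = \frac{955964364096}{11}$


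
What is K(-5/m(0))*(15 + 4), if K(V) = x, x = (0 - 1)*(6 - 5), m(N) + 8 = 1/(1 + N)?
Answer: -19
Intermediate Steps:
m(N) = -8 + 1/(1 + N)
x = -1 (x = -1*1 = -1)
K(V) = -1
K(-5/m(0))*(15 + 4) = -(15 + 4) = -1*19 = -19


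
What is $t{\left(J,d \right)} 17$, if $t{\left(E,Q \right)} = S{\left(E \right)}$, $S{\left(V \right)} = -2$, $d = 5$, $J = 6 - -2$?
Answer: $-34$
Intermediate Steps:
$J = 8$ ($J = 6 + 2 = 8$)
$t{\left(E,Q \right)} = -2$
$t{\left(J,d \right)} 17 = \left(-2\right) 17 = -34$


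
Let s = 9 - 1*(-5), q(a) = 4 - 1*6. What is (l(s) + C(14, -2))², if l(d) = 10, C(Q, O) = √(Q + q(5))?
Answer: 112 + 40*√3 ≈ 181.28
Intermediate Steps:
q(a) = -2 (q(a) = 4 - 6 = -2)
C(Q, O) = √(-2 + Q) (C(Q, O) = √(Q - 2) = √(-2 + Q))
s = 14 (s = 9 + 5 = 14)
(l(s) + C(14, -2))² = (10 + √(-2 + 14))² = (10 + √12)² = (10 + 2*√3)²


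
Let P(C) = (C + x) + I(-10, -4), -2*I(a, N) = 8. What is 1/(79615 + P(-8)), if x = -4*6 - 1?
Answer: 1/79578 ≈ 1.2566e-5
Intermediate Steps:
I(a, N) = -4 (I(a, N) = -½*8 = -4)
x = -25 (x = -24 - 1 = -25)
P(C) = -29 + C (P(C) = (C - 25) - 4 = (-25 + C) - 4 = -29 + C)
1/(79615 + P(-8)) = 1/(79615 + (-29 - 8)) = 1/(79615 - 37) = 1/79578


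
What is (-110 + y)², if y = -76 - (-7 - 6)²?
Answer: 126025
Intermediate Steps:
y = -245 (y = -76 - 1*(-13)² = -76 - 1*169 = -76 - 169 = -245)
(-110 + y)² = (-110 - 245)² = (-355)² = 126025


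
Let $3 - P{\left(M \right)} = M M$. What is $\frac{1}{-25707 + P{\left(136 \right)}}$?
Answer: $- \frac{1}{44200} \approx -2.2624 \cdot 10^{-5}$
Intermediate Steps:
$P{\left(M \right)} = 3 - M^{2}$ ($P{\left(M \right)} = 3 - M M = 3 - M^{2}$)
$\frac{1}{-25707 + P{\left(136 \right)}} = \frac{1}{-25707 + \left(3 - 136^{2}\right)} = \frac{1}{-25707 + \left(3 - 18496\right)} = \frac{1}{-25707 - 18493} = \frac{1}{-44200} = - \frac{1}{44200}$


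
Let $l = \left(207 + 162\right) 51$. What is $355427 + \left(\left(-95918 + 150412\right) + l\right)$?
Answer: $428740$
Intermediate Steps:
$l = 18819$ ($l = 369 \cdot 51 = 18819$)
$355427 + \left(\left(-95918 + 150412\right) + l\right) = 355427 + \left(\left(-95918 + 150412\right) + 18819\right) = 355427 + \left(54494 + 18819\right) = 355427 + 73313 = 428740$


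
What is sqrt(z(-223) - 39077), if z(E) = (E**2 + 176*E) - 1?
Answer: I*sqrt(28597) ≈ 169.11*I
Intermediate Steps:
z(E) = -1 + E**2 + 176*E
sqrt(z(-223) - 39077) = sqrt((-1 + (-223)**2 + 176*(-223)) - 39077) = sqrt((-1 + 49729 - 39248) - 39077) = sqrt(10480 - 39077) = sqrt(-28597) = I*sqrt(28597)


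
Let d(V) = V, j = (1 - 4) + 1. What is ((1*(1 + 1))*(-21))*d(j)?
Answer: 84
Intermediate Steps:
j = -2 (j = -3 + 1 = -2)
((1*(1 + 1))*(-21))*d(j) = ((1*(1 + 1))*(-21))*(-2) = ((1*2)*(-21))*(-2) = (2*(-21))*(-2) = -42*(-2) = 84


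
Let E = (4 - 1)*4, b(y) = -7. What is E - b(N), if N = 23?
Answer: 19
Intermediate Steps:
E = 12 (E = 3*4 = 12)
E - b(N) = 12 - 1*(-7) = 12 + 7 = 19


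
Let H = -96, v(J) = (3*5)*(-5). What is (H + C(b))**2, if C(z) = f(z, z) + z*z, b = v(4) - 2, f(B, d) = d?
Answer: 33131536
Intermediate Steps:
v(J) = -75 (v(J) = 15*(-5) = -75)
b = -77 (b = -75 - 2 = -77)
C(z) = z + z**2 (C(z) = z + z*z = z + z**2)
(H + C(b))**2 = (-96 - 77*(1 - 77))**2 = (-96 - 77*(-76))**2 = (-96 + 5852)**2 = 5756**2 = 33131536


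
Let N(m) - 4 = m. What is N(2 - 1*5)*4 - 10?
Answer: -6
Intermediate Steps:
N(m) = 4 + m
N(2 - 1*5)*4 - 10 = (4 + (2 - 1*5))*4 - 10 = (4 + (2 - 5))*4 - 10 = (4 - 3)*4 - 10 = 1*4 - 10 = 4 - 10 = -6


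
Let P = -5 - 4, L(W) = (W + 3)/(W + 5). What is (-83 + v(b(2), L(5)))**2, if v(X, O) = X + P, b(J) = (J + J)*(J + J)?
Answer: 5776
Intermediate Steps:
b(J) = 4*J**2 (b(J) = (2*J)*(2*J) = 4*J**2)
L(W) = (3 + W)/(5 + W)
P = -9
v(X, O) = -9 + X (v(X, O) = X - 9 = -9 + X)
(-83 + v(b(2), L(5)))**2 = (-83 + (-9 + 4*2**2))**2 = (-83 + (-9 + 4*4))**2 = (-83 + (-9 + 16))**2 = (-83 + 7)**2 = (-76)**2 = 5776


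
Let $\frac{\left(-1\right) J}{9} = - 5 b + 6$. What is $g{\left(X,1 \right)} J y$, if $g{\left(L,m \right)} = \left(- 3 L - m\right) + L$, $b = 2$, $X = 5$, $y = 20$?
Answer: $-7920$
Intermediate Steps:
$g{\left(L,m \right)} = - m - 2 L$ ($g{\left(L,m \right)} = \left(- m - 3 L\right) + L = - m - 2 L$)
$J = 36$ ($J = - 9 \left(\left(-5\right) 2 + 6\right) = - 9 \left(-10 + 6\right) = \left(-9\right) \left(-4\right) = 36$)
$g{\left(X,1 \right)} J y = \left(\left(-1\right) 1 - 10\right) 36 \cdot 20 = \left(-1 - 10\right) 36 \cdot 20 = \left(-11\right) 36 \cdot 20 = \left(-396\right) 20 = -7920$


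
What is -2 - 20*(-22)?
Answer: 438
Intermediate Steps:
-2 - 20*(-22) = -2 + 440 = 438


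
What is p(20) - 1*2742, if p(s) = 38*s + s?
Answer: -1962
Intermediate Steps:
p(s) = 39*s
p(20) - 1*2742 = 39*20 - 1*2742 = 780 - 2742 = -1962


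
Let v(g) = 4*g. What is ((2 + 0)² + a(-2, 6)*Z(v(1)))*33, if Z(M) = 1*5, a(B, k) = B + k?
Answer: 792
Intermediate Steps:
Z(M) = 5
((2 + 0)² + a(-2, 6)*Z(v(1)))*33 = ((2 + 0)² + (-2 + 6)*5)*33 = (2² + 4*5)*33 = (4 + 20)*33 = 24*33 = 792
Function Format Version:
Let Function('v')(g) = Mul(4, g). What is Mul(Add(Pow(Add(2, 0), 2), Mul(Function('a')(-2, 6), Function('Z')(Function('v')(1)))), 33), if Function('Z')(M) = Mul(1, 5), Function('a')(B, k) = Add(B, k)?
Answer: 792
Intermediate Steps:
Function('Z')(M) = 5
Mul(Add(Pow(Add(2, 0), 2), Mul(Function('a')(-2, 6), Function('Z')(Function('v')(1)))), 33) = Mul(Add(Pow(Add(2, 0), 2), Mul(Add(-2, 6), 5)), 33) = Mul(Add(Pow(2, 2), Mul(4, 5)), 33) = Mul(Add(4, 20), 33) = Mul(24, 33) = 792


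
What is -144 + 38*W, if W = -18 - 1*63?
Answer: -3222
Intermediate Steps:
W = -81 (W = -18 - 63 = -81)
-144 + 38*W = -144 + 38*(-81) = -144 - 3078 = -3222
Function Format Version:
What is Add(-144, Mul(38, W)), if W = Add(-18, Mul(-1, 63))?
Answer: -3222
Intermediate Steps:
W = -81 (W = Add(-18, -63) = -81)
Add(-144, Mul(38, W)) = Add(-144, Mul(38, -81)) = Add(-144, -3078) = -3222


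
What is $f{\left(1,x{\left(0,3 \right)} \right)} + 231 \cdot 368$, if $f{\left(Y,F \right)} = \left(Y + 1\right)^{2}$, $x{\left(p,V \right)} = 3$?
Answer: $85012$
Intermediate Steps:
$f{\left(Y,F \right)} = \left(1 + Y\right)^{2}$
$f{\left(1,x{\left(0,3 \right)} \right)} + 231 \cdot 368 = \left(1 + 1\right)^{2} + 231 \cdot 368 = 2^{2} + 85008 = 4 + 85008 = 85012$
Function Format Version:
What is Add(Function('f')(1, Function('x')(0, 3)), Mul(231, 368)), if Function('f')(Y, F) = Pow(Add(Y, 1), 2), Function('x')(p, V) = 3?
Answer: 85012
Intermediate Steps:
Function('f')(Y, F) = Pow(Add(1, Y), 2)
Add(Function('f')(1, Function('x')(0, 3)), Mul(231, 368)) = Add(Pow(Add(1, 1), 2), Mul(231, 368)) = Add(Pow(2, 2), 85008) = Add(4, 85008) = 85012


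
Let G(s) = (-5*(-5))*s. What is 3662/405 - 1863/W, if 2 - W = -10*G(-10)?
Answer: 9902191/1011690 ≈ 9.7878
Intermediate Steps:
G(s) = 25*s
W = -2498 (W = 2 - (-10)*25*(-10) = 2 - (-10)*(-250) = 2 - 1*2500 = 2 - 2500 = -2498)
3662/405 - 1863/W = 3662/405 - 1863/(-2498) = 3662*(1/405) - 1863*(-1/2498) = 3662/405 + 1863/2498 = 9902191/1011690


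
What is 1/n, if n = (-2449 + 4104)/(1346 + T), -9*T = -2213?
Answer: 14327/14895 ≈ 0.96187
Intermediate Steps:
T = 2213/9 (T = -1/9*(-2213) = 2213/9 ≈ 245.89)
n = 14895/14327 (n = (-2449 + 4104)/(1346 + 2213/9) = 1655/(14327/9) = 1655*(9/14327) = 14895/14327 ≈ 1.0396)
1/n = 1/(14895/14327) = 14327/14895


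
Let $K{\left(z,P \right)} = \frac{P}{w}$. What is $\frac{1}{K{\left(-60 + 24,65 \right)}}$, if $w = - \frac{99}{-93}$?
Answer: $\frac{33}{2015} \approx 0.016377$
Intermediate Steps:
$w = \frac{33}{31}$ ($w = \left(-99\right) \left(- \frac{1}{93}\right) = \frac{33}{31} \approx 1.0645$)
$K{\left(z,P \right)} = \frac{31 P}{33}$ ($K{\left(z,P \right)} = \frac{P}{\frac{33}{31}} = P \frac{31}{33} = \frac{31 P}{33}$)
$\frac{1}{K{\left(-60 + 24,65 \right)}} = \frac{1}{\frac{31}{33} \cdot 65} = \frac{1}{\frac{2015}{33}} = \frac{33}{2015}$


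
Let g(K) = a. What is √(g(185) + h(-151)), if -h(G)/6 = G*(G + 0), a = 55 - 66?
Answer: I*√136817 ≈ 369.89*I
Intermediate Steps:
a = -11
h(G) = -6*G² (h(G) = -6*G*(G + 0) = -6*G*G = -6*G²)
g(K) = -11
√(g(185) + h(-151)) = √(-11 - 6*(-151)²) = √(-11 - 6*22801) = √(-11 - 136806) = √(-136817) = I*√136817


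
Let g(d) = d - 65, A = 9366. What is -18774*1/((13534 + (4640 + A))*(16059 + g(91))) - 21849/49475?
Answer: -4302052679/9740657790 ≈ -0.44166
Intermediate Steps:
g(d) = -65 + d
-18774*1/((13534 + (4640 + A))*(16059 + g(91))) - 21849/49475 = -18774*1/((13534 + (4640 + 9366))*(16059 + (-65 + 91))) - 21849/49475 = -18774*1/((13534 + 14006)*(16059 + 26)) - 21849*1/49475 = -18774/(16085*27540) - 21849/49475 = -18774/442980900 - 21849/49475 = -18774*1/442980900 - 21849/49475 = -1043/24610050 - 21849/49475 = -4302052679/9740657790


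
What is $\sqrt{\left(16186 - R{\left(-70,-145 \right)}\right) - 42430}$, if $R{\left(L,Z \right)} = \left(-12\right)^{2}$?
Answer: $6 i \sqrt{733} \approx 162.44 i$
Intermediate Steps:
$R{\left(L,Z \right)} = 144$
$\sqrt{\left(16186 - R{\left(-70,-145 \right)}\right) - 42430} = \sqrt{\left(16186 - 144\right) - 42430} = \sqrt{16042 - 42430} = \sqrt{-26388} = 6 i \sqrt{733}$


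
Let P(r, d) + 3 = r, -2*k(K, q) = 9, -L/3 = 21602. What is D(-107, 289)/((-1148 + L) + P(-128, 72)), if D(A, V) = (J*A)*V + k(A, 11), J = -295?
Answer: -18244561/132170 ≈ -138.04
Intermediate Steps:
L = -64806 (L = -3*21602 = -64806)
k(K, q) = -9/2 (k(K, q) = -1/2*9 = -9/2)
P(r, d) = -3 + r
D(A, V) = -9/2 - 295*A*V (D(A, V) = (-295*A)*V - 9/2 = -295*A*V - 9/2 = -9/2 - 295*A*V)
D(-107, 289)/((-1148 + L) + P(-128, 72)) = (-9/2 - 295*(-107)*289)/((-1148 - 64806) + (-3 - 128)) = (-9/2 + 9122285)/(-65954 - 131) = (18244561/2)/(-66085) = (18244561/2)*(-1/66085) = -18244561/132170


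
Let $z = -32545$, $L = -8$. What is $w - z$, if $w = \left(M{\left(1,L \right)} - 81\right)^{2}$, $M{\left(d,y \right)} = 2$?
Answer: $38786$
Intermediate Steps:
$w = 6241$ ($w = \left(2 - 81\right)^{2} = \left(-79\right)^{2} = 6241$)
$w - z = 6241 - -32545 = 6241 + 32545 = 38786$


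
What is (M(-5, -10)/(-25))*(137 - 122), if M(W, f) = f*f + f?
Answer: -54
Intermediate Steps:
M(W, f) = f + f**2 (M(W, f) = f**2 + f = f + f**2)
(M(-5, -10)/(-25))*(137 - 122) = (-10*(1 - 10)/(-25))*(137 - 122) = (-10*(-9)*(-1/25))*15 = (90*(-1/25))*15 = -18/5*15 = -54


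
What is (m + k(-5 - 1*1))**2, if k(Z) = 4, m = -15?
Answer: 121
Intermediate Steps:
(m + k(-5 - 1*1))**2 = (-15 + 4)**2 = (-11)**2 = 121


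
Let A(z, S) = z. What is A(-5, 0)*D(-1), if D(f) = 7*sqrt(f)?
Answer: -35*I ≈ -35.0*I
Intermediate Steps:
A(-5, 0)*D(-1) = -35*sqrt(-1) = -35*I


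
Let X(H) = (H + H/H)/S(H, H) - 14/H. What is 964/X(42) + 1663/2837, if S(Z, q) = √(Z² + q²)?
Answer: 3218627759/4133509 + 1740984*√2/1457 ≈ 2468.5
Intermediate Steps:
X(H) = -14/H + √2*(1 + H)/(2*√(H²)) (X(H) = (H + H/H)/(√(H² + H²)) - 14/H = (H + 1)/(√(2*H²)) - 14/H = (1 + H)/((√2*√(H²))) - 14/H = (1 + H)*(√2/(2*√(H²))) - 14/H = √2*(1 + H)/(2*√(H²)) - 14/H = -14/H + √2*(1 + H)/(2*√(H²)))
964/X(42) + 1663/2837 = 964/(((½)*(-28*√(42²) + 42*√2*(1 + 42))/(42*√(42²)))) + 1663/2837 = 964/(((½)*(1/42)*(-28*√1764 + 42*√2*43)/√1764)) + 1663*(1/2837) = 964/(((½)*(1/42)*(1/42)*(-28*42 + 1806*√2))) + 1663/2837 = 964/(((½)*(1/42)*(1/42)*(-1176 + 1806*√2))) + 1663/2837 = 964/(-⅓ + 43*√2/84) + 1663/2837 = 1663/2837 + 964/(-⅓ + 43*√2/84)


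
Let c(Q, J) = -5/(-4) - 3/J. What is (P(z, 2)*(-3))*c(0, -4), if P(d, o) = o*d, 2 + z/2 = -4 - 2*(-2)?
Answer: 48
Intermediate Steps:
c(Q, J) = 5/4 - 3/J (c(Q, J) = -5*(-1/4) - 3/J = 5/4 - 3/J)
z = -4 (z = -4 + 2*(-4 - 2*(-2)) = -4 + 2*(-4 + 4) = -4 + 2*0 = -4 + 0 = -4)
P(d, o) = d*o
(P(z, 2)*(-3))*c(0, -4) = (-4*2*(-3))*(5/4 - 3/(-4)) = (-8*(-3))*(5/4 - 3*(-1/4)) = 24*(5/4 + 3/4) = 24*2 = 48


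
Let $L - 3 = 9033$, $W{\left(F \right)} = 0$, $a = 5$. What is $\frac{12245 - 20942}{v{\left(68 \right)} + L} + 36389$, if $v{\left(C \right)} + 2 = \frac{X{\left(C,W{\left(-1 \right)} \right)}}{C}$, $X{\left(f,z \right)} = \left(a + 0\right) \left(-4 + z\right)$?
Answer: $\frac{1862740016}{51191} \approx 36388.0$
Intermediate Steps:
$L = 9036$ ($L = 3 + 9033 = 9036$)
$X{\left(f,z \right)} = -20 + 5 z$ ($X{\left(f,z \right)} = \left(5 + 0\right) \left(-4 + z\right) = 5 \left(-4 + z\right) = -20 + 5 z$)
$v{\left(C \right)} = -2 - \frac{20}{C}$ ($v{\left(C \right)} = -2 + \frac{-20 + 5 \cdot 0}{C} = -2 + \frac{-20 + 0}{C} = -2 - \frac{20}{C}$)
$\frac{12245 - 20942}{v{\left(68 \right)} + L} + 36389 = \frac{12245 - 20942}{\left(-2 - \frac{20}{68}\right) + 9036} + 36389 = - \frac{8697}{\left(-2 - \frac{5}{17}\right) + 9036} + 36389 = - \frac{8697}{- \frac{39}{17} + 9036} + 36389 = - \frac{8697}{\frac{153573}{17}} + 36389 = \left(-8697\right) \frac{17}{153573} + 36389 = - \frac{49283}{51191} + 36389 = \frac{1862740016}{51191}$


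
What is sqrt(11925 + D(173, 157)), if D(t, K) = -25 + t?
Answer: sqrt(12073) ≈ 109.88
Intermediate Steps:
sqrt(11925 + D(173, 157)) = sqrt(11925 + (-25 + 173)) = sqrt(11925 + 148) = sqrt(12073)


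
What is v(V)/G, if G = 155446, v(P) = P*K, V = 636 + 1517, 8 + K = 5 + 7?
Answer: 4306/77723 ≈ 0.055402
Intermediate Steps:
K = 4 (K = -8 + (5 + 7) = -8 + 12 = 4)
V = 2153
v(P) = 4*P (v(P) = P*4 = 4*P)
v(V)/G = (4*2153)/155446 = 8612*(1/155446) = 4306/77723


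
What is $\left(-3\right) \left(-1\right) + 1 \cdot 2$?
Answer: $5$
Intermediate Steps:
$\left(-3\right) \left(-1\right) + 1 \cdot 2 = 3 + 2 = 5$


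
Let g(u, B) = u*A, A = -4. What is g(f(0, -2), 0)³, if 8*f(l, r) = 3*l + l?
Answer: 0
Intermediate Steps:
f(l, r) = l/2 (f(l, r) = (3*l + l)/8 = (4*l)/8 = l/2)
g(u, B) = -4*u (g(u, B) = u*(-4) = -4*u)
g(f(0, -2), 0)³ = (-2*0)³ = (-4*0)³ = 0³ = 0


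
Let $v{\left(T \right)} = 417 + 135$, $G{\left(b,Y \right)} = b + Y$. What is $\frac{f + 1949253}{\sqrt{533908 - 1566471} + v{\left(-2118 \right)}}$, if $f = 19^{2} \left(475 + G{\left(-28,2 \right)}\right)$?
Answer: $\frac{1165460784}{1337267} - \frac{2111342 i \sqrt{1032563}}{1337267} \approx 871.52 - 1604.3 i$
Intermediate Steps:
$G{\left(b,Y \right)} = Y + b$
$f = 162089$ ($f = 19^{2} \left(475 + \left(2 - 28\right)\right) = 361 \left(475 - 26\right) = 361 \cdot 449 = 162089$)
$v{\left(T \right)} = 552$
$\frac{f + 1949253}{\sqrt{533908 - 1566471} + v{\left(-2118 \right)}} = \frac{162089 + 1949253}{\sqrt{533908 - 1566471} + 552} = \frac{2111342}{\sqrt{-1032563} + 552} = \frac{2111342}{i \sqrt{1032563} + 552} = \frac{2111342}{552 + i \sqrt{1032563}}$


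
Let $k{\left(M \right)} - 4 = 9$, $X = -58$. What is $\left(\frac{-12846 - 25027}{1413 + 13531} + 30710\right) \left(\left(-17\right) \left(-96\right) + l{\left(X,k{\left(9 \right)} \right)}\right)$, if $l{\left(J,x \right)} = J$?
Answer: $\frac{361148292829}{7472} \approx 4.8334 \cdot 10^{7}$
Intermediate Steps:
$k{\left(M \right)} = 13$ ($k{\left(M \right)} = 4 + 9 = 13$)
$\left(\frac{-12846 - 25027}{1413 + 13531} + 30710\right) \left(\left(-17\right) \left(-96\right) + l{\left(X,k{\left(9 \right)} \right)}\right) = \left(\frac{-12846 - 25027}{1413 + 13531} + 30710\right) \left(\left(-17\right) \left(-96\right) - 58\right) = \left(- \frac{37873}{14944} + 30710\right) \left(1632 - 58\right) = \left(\left(-37873\right) \frac{1}{14944} + 30710\right) 1574 = \left(- \frac{37873}{14944} + 30710\right) 1574 = \frac{458892367}{14944} \cdot 1574 = \frac{361148292829}{7472}$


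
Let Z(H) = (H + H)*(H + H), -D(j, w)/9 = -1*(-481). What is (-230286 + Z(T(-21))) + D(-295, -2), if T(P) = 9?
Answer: -234291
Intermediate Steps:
D(j, w) = -4329 (D(j, w) = -(-9)*(-481) = -9*481 = -4329)
Z(H) = 4*H² (Z(H) = (2*H)*(2*H) = 4*H²)
(-230286 + Z(T(-21))) + D(-295, -2) = (-230286 + 4*9²) - 4329 = (-230286 + 4*81) - 4329 = (-230286 + 324) - 4329 = -229962 - 4329 = -234291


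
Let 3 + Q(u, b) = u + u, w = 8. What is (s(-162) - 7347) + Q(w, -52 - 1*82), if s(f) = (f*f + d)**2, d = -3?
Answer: 688582747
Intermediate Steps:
s(f) = (-3 + f**2)**2 (s(f) = (f*f - 3)**2 = (f**2 - 3)**2 = (-3 + f**2)**2)
Q(u, b) = -3 + 2*u (Q(u, b) = -3 + (u + u) = -3 + 2*u)
(s(-162) - 7347) + Q(w, -52 - 1*82) = ((-3 + (-162)**2)**2 - 7347) + (-3 + 2*8) = ((-3 + 26244)**2 - 7347) + (-3 + 16) = (26241**2 - 7347) + 13 = (688590081 - 7347) + 13 = 688582734 + 13 = 688582747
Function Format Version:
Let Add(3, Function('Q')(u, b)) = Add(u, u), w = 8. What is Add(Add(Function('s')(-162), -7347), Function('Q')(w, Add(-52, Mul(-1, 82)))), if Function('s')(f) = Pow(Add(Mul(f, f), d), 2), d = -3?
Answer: 688582747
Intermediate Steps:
Function('s')(f) = Pow(Add(-3, Pow(f, 2)), 2) (Function('s')(f) = Pow(Add(Mul(f, f), -3), 2) = Pow(Add(Pow(f, 2), -3), 2) = Pow(Add(-3, Pow(f, 2)), 2))
Function('Q')(u, b) = Add(-3, Mul(2, u)) (Function('Q')(u, b) = Add(-3, Add(u, u)) = Add(-3, Mul(2, u)))
Add(Add(Function('s')(-162), -7347), Function('Q')(w, Add(-52, Mul(-1, 82)))) = Add(Add(Pow(Add(-3, Pow(-162, 2)), 2), -7347), Add(-3, Mul(2, 8))) = Add(Add(Pow(Add(-3, 26244), 2), -7347), Add(-3, 16)) = Add(Add(Pow(26241, 2), -7347), 13) = Add(Add(688590081, -7347), 13) = Add(688582734, 13) = 688582747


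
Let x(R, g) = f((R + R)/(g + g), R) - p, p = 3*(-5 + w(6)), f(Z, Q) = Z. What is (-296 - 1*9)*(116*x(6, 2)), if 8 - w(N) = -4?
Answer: 636840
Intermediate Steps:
w(N) = 12 (w(N) = 8 - 1*(-4) = 8 + 4 = 12)
p = 21 (p = 3*(-5 + 12) = 3*7 = 21)
x(R, g) = -21 + R/g (x(R, g) = (R + R)/(g + g) - 1*21 = (2*R)/((2*g)) - 21 = (2*R)*(1/(2*g)) - 21 = R/g - 21 = -21 + R/g)
(-296 - 1*9)*(116*x(6, 2)) = (-296 - 1*9)*(116*(-21 + 6/2)) = (-296 - 9)*(116*(-21 + 6*(½))) = -35380*(-21 + 3) = -35380*(-18) = -305*(-2088) = 636840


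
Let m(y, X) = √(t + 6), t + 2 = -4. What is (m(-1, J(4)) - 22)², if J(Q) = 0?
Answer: 484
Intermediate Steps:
t = -6 (t = -2 - 4 = -6)
m(y, X) = 0 (m(y, X) = √(-6 + 6) = √0 = 0)
(m(-1, J(4)) - 22)² = (0 - 22)² = (-22)² = 484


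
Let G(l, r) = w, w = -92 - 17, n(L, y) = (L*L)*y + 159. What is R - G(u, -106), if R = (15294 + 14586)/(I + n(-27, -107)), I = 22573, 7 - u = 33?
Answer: 5994659/55271 ≈ 108.46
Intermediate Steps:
n(L, y) = 159 + y*L**2 (n(L, y) = L**2*y + 159 = y*L**2 + 159 = 159 + y*L**2)
u = -26 (u = 7 - 1*33 = 7 - 33 = -26)
R = -29880/55271 (R = (15294 + 14586)/(22573 + (159 - 107*(-27)**2)) = 29880/(22573 + (159 - 107*729)) = 29880/(22573 + (159 - 78003)) = 29880/(22573 - 77844) = 29880/(-55271) = 29880*(-1/55271) = -29880/55271 ≈ -0.54061)
w = -109
G(l, r) = -109
R - G(u, -106) = -29880/55271 - 1*(-109) = -29880/55271 + 109 = 5994659/55271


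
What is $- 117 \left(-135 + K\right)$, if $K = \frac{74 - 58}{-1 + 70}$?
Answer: $\frac{362661}{23} \approx 15768.0$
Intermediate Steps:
$K = \frac{16}{69} \approx 0.23188$
$- 117 \left(-135 + K\right) = - 117 \left(-135 + \frac{16}{69}\right) = \left(-117\right) \left(- \frac{9299}{69}\right) = \frac{362661}{23}$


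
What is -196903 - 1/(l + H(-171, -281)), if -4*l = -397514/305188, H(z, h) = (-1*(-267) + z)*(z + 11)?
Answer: -142000030619241/721167431 ≈ -1.9690e+5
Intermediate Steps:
H(z, h) = (11 + z)*(267 + z) (H(z, h) = (267 + z)*(11 + z) = (11 + z)*(267 + z))
l = 15289/46952 (l = -(-198757)/(2*305188) = -¼*(-15289/11738) = 15289/46952 ≈ 0.32563)
-196903 - 1/(l + H(-171, -281)) = -196903 - 1/(15289/46952 + (2937 + (-171)² + 278*(-171))) = -196903 - 1/(15289/46952 + (2937 + 29241 - 47538)) = -196903 - 1/(15289/46952 - 15360) = -196903 - 1/(-721167431/46952) = -196903 - 1*(-46952/721167431) = -196903 + 46952/721167431 = -142000030619241/721167431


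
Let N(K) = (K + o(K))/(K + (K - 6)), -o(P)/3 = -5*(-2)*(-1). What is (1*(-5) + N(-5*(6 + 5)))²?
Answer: 308025/13456 ≈ 22.891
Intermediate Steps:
o(P) = 30 (o(P) = -3*(-5*(-2))*(-1) = -30*(-1) = -3*(-10) = 30)
N(K) = (30 + K)/(-6 + 2*K) (N(K) = (K + 30)/(K + (K - 6)) = (30 + K)/(K + (-6 + K)) = (30 + K)/(-6 + 2*K))
(1*(-5) + N(-5*(6 + 5)))² = (1*(-5) + (30 - 5*(6 + 5))/(2*(-3 - 5*(6 + 5))))² = (-5 + (30 - 5*11)/(2*(-3 - 5*11)))² = (-5 + (30 - 55)/(2*(-3 - 55)))² = (-5 + (½)*(-25)/(-58))² = (-5 + (½)*(-1/58)*(-25))² = (-5 + 25/116)² = (-555/116)² = 308025/13456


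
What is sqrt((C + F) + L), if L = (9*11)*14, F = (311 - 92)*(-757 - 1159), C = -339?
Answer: I*sqrt(418557) ≈ 646.96*I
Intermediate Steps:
F = -419604 (F = 219*(-1916) = -419604)
L = 1386 (L = 99*14 = 1386)
sqrt((C + F) + L) = sqrt((-339 - 419604) + 1386) = sqrt(-419943 + 1386) = sqrt(-418557) = I*sqrt(418557)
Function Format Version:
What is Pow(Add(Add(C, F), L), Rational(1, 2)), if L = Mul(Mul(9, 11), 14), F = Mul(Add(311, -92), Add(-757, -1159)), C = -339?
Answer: Mul(I, Pow(418557, Rational(1, 2))) ≈ Mul(646.96, I)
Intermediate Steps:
F = -419604 (F = Mul(219, -1916) = -419604)
L = 1386 (L = Mul(99, 14) = 1386)
Pow(Add(Add(C, F), L), Rational(1, 2)) = Pow(Add(Add(-339, -419604), 1386), Rational(1, 2)) = Pow(Add(-419943, 1386), Rational(1, 2)) = Pow(-418557, Rational(1, 2)) = Mul(I, Pow(418557, Rational(1, 2)))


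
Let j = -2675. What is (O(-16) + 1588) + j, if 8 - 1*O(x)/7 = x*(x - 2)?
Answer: -3047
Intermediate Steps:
O(x) = 56 - 7*x*(-2 + x) (O(x) = 56 - 7*x*(x - 2) = 56 - 7*x*(-2 + x))
(O(-16) + 1588) + j = ((56 - 7*(-16)² + 14*(-16)) + 1588) - 2675 = ((56 - 7*256 - 224) + 1588) - 2675 = ((56 - 1792 - 224) + 1588) - 2675 = (-1960 + 1588) - 2675 = -372 - 2675 = -3047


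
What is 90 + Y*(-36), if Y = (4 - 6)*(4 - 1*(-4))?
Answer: 666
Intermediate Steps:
Y = -16 (Y = -2*(4 + 4) = -2*8 = -16)
90 + Y*(-36) = 90 - 16*(-36) = 90 + 576 = 666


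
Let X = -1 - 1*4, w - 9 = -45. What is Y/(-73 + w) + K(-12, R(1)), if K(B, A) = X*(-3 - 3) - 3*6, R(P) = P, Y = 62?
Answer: 1246/109 ≈ 11.431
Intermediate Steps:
w = -36 (w = 9 - 45 = -36)
X = -5 (X = -1 - 4 = -5)
K(B, A) = 12 (K(B, A) = -5*(-3 - 3) - 3*6 = -5*(-6) - 18 = 30 - 18 = 12)
Y/(-73 + w) + K(-12, R(1)) = 62/(-73 - 36) + 12 = 62/(-109) + 12 = 62*(-1/109) + 12 = -62/109 + 12 = 1246/109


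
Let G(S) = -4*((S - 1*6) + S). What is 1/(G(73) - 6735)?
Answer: -1/7295 ≈ -0.00013708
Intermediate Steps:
G(S) = 24 - 8*S (G(S) = -4*((S - 6) + S) = -4*((-6 + S) + S) = -4*(-6 + 2*S) = 24 - 8*S)
1/(G(73) - 6735) = 1/((24 - 8*73) - 6735) = 1/((24 - 584) - 6735) = 1/(-560 - 6735) = 1/(-7295) = -1/7295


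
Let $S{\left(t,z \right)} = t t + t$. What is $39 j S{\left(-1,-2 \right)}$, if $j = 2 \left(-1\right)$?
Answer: $0$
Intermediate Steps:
$j = -2$
$S{\left(t,z \right)} = t + t^{2}$ ($S{\left(t,z \right)} = t^{2} + t = t + t^{2}$)
$39 j S{\left(-1,-2 \right)} = 39 \left(-2\right) \left(- (1 - 1)\right) = - 78 \left(\left(-1\right) 0\right) = \left(-78\right) 0 = 0$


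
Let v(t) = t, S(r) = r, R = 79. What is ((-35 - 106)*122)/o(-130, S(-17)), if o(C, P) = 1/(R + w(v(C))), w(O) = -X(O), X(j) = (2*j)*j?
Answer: 580068642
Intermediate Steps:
X(j) = 2*j²
w(O) = -2*O²
o(C, P) = 1/(79 - 2*C²)
((-35 - 106)*122)/o(-130, S(-17)) = ((-35 - 106)*122)/((-1/(-79 + 2*(-130)²))) = (-141*122)/((-1/(-79 + 2*16900))) = -17202/((-1/(-79 + 33800))) = -17202/((-1/33721)) = -17202/((-1*1/33721)) = -17202/(-1/33721) = -17202*(-33721) = 580068642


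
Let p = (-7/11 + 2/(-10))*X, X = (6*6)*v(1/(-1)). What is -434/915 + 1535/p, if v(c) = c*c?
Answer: -25989193/505080 ≈ -51.456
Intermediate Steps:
v(c) = c²
X = 36 (X = (6*6)*(1/(-1))² = 36*(1*(-1))² = 36*(-1)² = 36*1 = 36)
p = -1656/55 (p = (-7/11 + 2/(-10))*36 = (-7*1/11 + 2*(-⅒))*36 = (-7/11 - ⅕)*36 = -46/55*36 = -1656/55 ≈ -30.109)
-434/915 + 1535/p = -434/915 + 1535/(-1656/55) = -434*1/915 + 1535*(-55/1656) = -434/915 - 84425/1656 = -25989193/505080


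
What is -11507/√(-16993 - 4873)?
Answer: 11507*I*√26/754 ≈ 77.818*I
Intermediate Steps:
-11507/√(-16993 - 4873) = -11507*(-I*√26/754) = -(-11507)*I*√26/754 = 11507*I*√26/754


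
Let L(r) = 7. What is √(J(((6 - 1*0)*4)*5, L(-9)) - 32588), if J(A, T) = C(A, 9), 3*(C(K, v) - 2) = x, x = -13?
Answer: I*√293313/3 ≈ 180.53*I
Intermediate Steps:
C(K, v) = -7/3 (C(K, v) = 2 + (⅓)*(-13) = 2 - 13/3 = -7/3)
J(A, T) = -7/3
√(J(((6 - 1*0)*4)*5, L(-9)) - 32588) = √(-7/3 - 32588) = √(-97771/3) = I*√293313/3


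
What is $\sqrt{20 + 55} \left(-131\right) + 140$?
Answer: $140 - 655 \sqrt{3} \approx -994.49$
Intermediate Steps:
$\sqrt{20 + 55} \left(-131\right) + 140 = \sqrt{75} \left(-131\right) + 140 = 5 \sqrt{3} \left(-131\right) + 140 = - 655 \sqrt{3} + 140 = 140 - 655 \sqrt{3}$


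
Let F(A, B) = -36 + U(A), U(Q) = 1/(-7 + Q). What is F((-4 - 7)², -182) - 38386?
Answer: -4380107/114 ≈ -38422.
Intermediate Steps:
F(A, B) = -36 + 1/(-7 + A)
F((-4 - 7)², -182) - 38386 = (253 - 36*(-4 - 7)²)/(-7 + (-4 - 7)²) - 38386 = (253 - 36*(-11)²)/(-7 + (-11)²) - 38386 = (253 - 36*121)/(-7 + 121) - 38386 = (253 - 4356)/114 - 38386 = (1/114)*(-4103) - 38386 = -4103/114 - 38386 = -4380107/114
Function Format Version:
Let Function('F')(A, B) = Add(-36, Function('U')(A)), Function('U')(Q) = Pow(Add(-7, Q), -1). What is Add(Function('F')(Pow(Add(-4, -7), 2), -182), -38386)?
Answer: Rational(-4380107, 114) ≈ -38422.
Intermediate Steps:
Function('F')(A, B) = Add(-36, Pow(Add(-7, A), -1))
Add(Function('F')(Pow(Add(-4, -7), 2), -182), -38386) = Add(Mul(Pow(Add(-7, Pow(Add(-4, -7), 2)), -1), Add(253, Mul(-36, Pow(Add(-4, -7), 2)))), -38386) = Add(Mul(Pow(Add(-7, Pow(-11, 2)), -1), Add(253, Mul(-36, Pow(-11, 2)))), -38386) = Add(Mul(Pow(Add(-7, 121), -1), Add(253, Mul(-36, 121))), -38386) = Add(Mul(Pow(114, -1), Add(253, -4356)), -38386) = Add(Mul(Rational(1, 114), -4103), -38386) = Add(Rational(-4103, 114), -38386) = Rational(-4380107, 114)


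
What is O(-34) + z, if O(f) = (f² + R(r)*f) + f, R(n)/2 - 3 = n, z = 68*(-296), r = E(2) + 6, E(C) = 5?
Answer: -19958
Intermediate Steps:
r = 11 (r = 5 + 6 = 11)
z = -20128
R(n) = 6 + 2*n
O(f) = f² + 29*f (O(f) = (f² + (6 + 2*11)*f) + f = (f² + (6 + 22)*f) + f = (f² + 28*f) + f = f² + 29*f)
O(-34) + z = -34*(29 - 34) - 20128 = -34*(-5) - 20128 = 170 - 20128 = -19958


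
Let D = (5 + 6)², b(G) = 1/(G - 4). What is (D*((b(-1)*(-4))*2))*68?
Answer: 65824/5 ≈ 13165.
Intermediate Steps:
b(G) = 1/(-4 + G)
D = 121 (D = 11² = 121)
(D*((b(-1)*(-4))*2))*68 = (121*((-4/(-4 - 1))*2))*68 = (121*((-4/(-5))*2))*68 = (121*(-⅕*(-4)*2))*68 = (121*((⅘)*2))*68 = (121*(8/5))*68 = (968/5)*68 = 65824/5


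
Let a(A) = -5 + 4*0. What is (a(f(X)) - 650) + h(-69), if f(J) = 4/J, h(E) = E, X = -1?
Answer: -724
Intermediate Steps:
a(A) = -5 (a(A) = -5 + 0 = -5)
(a(f(X)) - 650) + h(-69) = (-5 - 650) - 69 = -655 - 69 = -724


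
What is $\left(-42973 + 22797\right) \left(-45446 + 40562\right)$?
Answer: $98539584$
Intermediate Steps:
$\left(-42973 + 22797\right) \left(-45446 + 40562\right) = \left(-20176\right) \left(-4884\right) = 98539584$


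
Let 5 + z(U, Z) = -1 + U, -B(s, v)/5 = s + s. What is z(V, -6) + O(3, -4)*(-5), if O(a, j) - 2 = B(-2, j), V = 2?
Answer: -114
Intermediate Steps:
B(s, v) = -10*s (B(s, v) = -5*(s + s) = -10*s)
O(a, j) = 22 (O(a, j) = 2 - 10*(-2) = 2 + 20 = 22)
z(U, Z) = -6 + U (z(U, Z) = -5 + (-1 + U) = -6 + U)
z(V, -6) + O(3, -4)*(-5) = (-6 + 2) + 22*(-5) = -4 - 110 = -114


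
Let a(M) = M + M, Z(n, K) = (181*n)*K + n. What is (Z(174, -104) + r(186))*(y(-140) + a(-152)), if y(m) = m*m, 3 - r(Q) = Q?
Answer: -63201828960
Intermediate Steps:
Z(n, K) = n + 181*K*n (Z(n, K) = 181*K*n + n = n + 181*K*n)
r(Q) = 3 - Q
y(m) = m**2
a(M) = 2*M
(Z(174, -104) + r(186))*(y(-140) + a(-152)) = (174*(1 + 181*(-104)) + (3 - 1*186))*((-140)**2 + 2*(-152)) = (174*(1 - 18824) + (3 - 186))*(19600 - 304) = (174*(-18823) - 183)*19296 = (-3275202 - 183)*19296 = -3275385*19296 = -63201828960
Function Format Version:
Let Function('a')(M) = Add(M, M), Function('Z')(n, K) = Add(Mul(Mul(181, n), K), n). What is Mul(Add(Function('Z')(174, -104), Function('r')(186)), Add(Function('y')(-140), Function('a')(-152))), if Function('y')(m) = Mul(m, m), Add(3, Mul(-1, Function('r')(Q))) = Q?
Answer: -63201828960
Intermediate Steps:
Function('Z')(n, K) = Add(n, Mul(181, K, n)) (Function('Z')(n, K) = Add(Mul(181, K, n), n) = Add(n, Mul(181, K, n)))
Function('r')(Q) = Add(3, Mul(-1, Q))
Function('y')(m) = Pow(m, 2)
Function('a')(M) = Mul(2, M)
Mul(Add(Function('Z')(174, -104), Function('r')(186)), Add(Function('y')(-140), Function('a')(-152))) = Mul(Add(Mul(174, Add(1, Mul(181, -104))), Add(3, Mul(-1, 186))), Add(Pow(-140, 2), Mul(2, -152))) = Mul(Add(Mul(174, Add(1, -18824)), Add(3, -186)), Add(19600, -304)) = Mul(Add(Mul(174, -18823), -183), 19296) = Mul(Add(-3275202, -183), 19296) = Mul(-3275385, 19296) = -63201828960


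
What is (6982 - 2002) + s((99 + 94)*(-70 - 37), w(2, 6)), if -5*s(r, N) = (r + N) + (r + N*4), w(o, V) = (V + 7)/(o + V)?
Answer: 529551/40 ≈ 13239.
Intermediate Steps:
w(o, V) = (7 + V)/(V + o)
s(r, N) = -N - 2*r/5 (s(r, N) = -((r + N) + (r + N*4))/5 = -((N + r) + (r + 4*N))/5 = -(2*r + 5*N)/5 = -N - 2*r/5)
(6982 - 2002) + s((99 + 94)*(-70 - 37), w(2, 6)) = (6982 - 2002) + (-(7 + 6)/(6 + 2) - 2*(99 + 94)*(-70 - 37)/5) = 4980 + (-13/8 - 386*(-107)/5) = 4980 + (-13/8 - 2/5*(-20651)) = 4980 + (-1*13/8 + 41302/5) = 4980 + (-13/8 + 41302/5) = 4980 + 330351/40 = 529551/40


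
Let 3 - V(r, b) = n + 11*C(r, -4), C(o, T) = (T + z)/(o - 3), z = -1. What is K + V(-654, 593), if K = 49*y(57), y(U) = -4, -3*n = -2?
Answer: -127294/657 ≈ -193.75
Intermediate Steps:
n = ⅔ (n = -⅓*(-2) = ⅔ ≈ 0.66667)
C(o, T) = (-1 + T)/(-3 + o) (C(o, T) = (T - 1)/(o - 3) = (-1 + T)/(-3 + o))
V(r, b) = 7/3 + 55/(-3 + r) (V(r, b) = 3 - (⅔ + 11*((-1 - 4)/(-3 + r))) = 3 - (⅔ + 11*(-5/(-3 + r))) = 3 - (⅔ - 55/(-3 + r)) = 3 + (-⅔ + 55/(-3 + r)) = 7/3 + 55/(-3 + r))
K = -196 (K = 49*(-4) = -196)
K + V(-654, 593) = -196 + (144 + 7*(-654))/(3*(-3 - 654)) = -196 + (⅓)*(144 - 4578)/(-657) = -196 + (⅓)*(-1/657)*(-4434) = -196 + 1478/657 = -127294/657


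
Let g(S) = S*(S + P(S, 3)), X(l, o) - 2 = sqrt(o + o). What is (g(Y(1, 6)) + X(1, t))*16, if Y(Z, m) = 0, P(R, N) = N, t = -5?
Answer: 32 + 16*I*sqrt(10) ≈ 32.0 + 50.596*I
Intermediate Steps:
X(l, o) = 2 + sqrt(2)*sqrt(o) (X(l, o) = 2 + sqrt(o + o) = 2 + sqrt(2*o) = 2 + sqrt(2)*sqrt(o))
g(S) = S*(3 + S) (g(S) = S*(S + 3) = S*(3 + S))
(g(Y(1, 6)) + X(1, t))*16 = (0*(3 + 0) + (2 + sqrt(2)*sqrt(-5)))*16 = (0*3 + (2 + sqrt(2)*(I*sqrt(5))))*16 = (0 + (2 + I*sqrt(10)))*16 = (2 + I*sqrt(10))*16 = 32 + 16*I*sqrt(10)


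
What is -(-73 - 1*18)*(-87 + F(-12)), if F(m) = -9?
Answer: -8736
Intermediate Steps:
-(-73 - 1*18)*(-87 + F(-12)) = -(-73 - 1*18)*(-87 - 9) = -(-73 - 18)*(-96) = -(-91)*(-96) = -1*8736 = -8736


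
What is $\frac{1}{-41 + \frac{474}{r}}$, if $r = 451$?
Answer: $- \frac{451}{18017} \approx -0.025032$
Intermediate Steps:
$\frac{1}{-41 + \frac{474}{r}} = \frac{1}{-41 + \frac{474}{451}} = \frac{1}{- \frac{18017}{451}} = - \frac{451}{18017}$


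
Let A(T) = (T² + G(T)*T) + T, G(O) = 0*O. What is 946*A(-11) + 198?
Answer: 104258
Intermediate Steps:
G(O) = 0
A(T) = T + T² (A(T) = (T² + 0*T) + T = (T² + 0) + T = T² + T = T + T²)
946*A(-11) + 198 = 946*(-11*(1 - 11)) + 198 = 946*(-11*(-10)) + 198 = 946*110 + 198 = 104060 + 198 = 104258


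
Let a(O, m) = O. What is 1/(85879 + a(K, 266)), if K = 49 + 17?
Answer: 1/85945 ≈ 1.1635e-5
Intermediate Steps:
K = 66
1/(85879 + a(K, 266)) = 1/(85879 + 66) = 1/85945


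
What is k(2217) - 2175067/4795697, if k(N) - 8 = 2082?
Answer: 10020831663/4795697 ≈ 2089.5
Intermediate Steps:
k(N) = 2090 (k(N) = 8 + 2082 = 2090)
k(2217) - 2175067/4795697 = 2090 - 2175067/4795697 = 10020831663/4795697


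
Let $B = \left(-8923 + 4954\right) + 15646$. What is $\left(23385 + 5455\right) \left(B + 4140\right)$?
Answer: $456162280$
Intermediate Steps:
$B = 11677$ ($B = -3969 + 15646 = 11677$)
$\left(23385 + 5455\right) \left(B + 4140\right) = \left(23385 + 5455\right) \left(11677 + 4140\right) = 28840 \cdot 15817 = 456162280$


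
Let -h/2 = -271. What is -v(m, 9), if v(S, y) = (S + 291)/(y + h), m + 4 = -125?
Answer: -162/551 ≈ -0.29401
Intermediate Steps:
h = 542 (h = -2*(-271) = 542)
m = -129 (m = -4 - 125 = -129)
v(S, y) = (291 + S)/(542 + y) (v(S, y) = (S + 291)/(y + 542) = (291 + S)/(542 + y))
-v(m, 9) = -(291 - 129)/(542 + 9) = -162/551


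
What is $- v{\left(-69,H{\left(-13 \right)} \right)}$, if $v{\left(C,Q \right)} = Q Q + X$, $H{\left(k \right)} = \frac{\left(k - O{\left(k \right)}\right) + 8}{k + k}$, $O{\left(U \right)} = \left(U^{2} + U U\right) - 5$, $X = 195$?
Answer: $-364$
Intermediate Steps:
$O{\left(U \right)} = -5 + 2 U^{2}$ ($O{\left(U \right)} = \left(U^{2} + U^{2}\right) - 5 = 2 U^{2} - 5 = -5 + 2 U^{2}$)
$H{\left(k \right)} = \frac{13 + k - 2 k^{2}}{2 k}$ ($H{\left(k \right)} = \frac{\left(k - \left(-5 + 2 k^{2}\right)\right) + 8}{k + k} = \frac{\left(k - \left(-5 + 2 k^{2}\right)\right) + 8}{2 k} = \left(\left(5 + k - 2 k^{2}\right) + 8\right) \frac{1}{2 k} = \left(13 + k - 2 k^{2}\right) \frac{1}{2 k} = \frac{13 + k - 2 k^{2}}{2 k}$)
$v{\left(C,Q \right)} = 195 + Q^{2}$ ($v{\left(C,Q \right)} = Q Q + 195 = Q^{2} + 195 = 195 + Q^{2}$)
$- v{\left(-69,H{\left(-13 \right)} \right)} = - (195 + \left(\frac{1}{2} - -13 + \frac{13}{2 \left(-13\right)}\right)^{2}) = - (195 + \left(\frac{1}{2} + 13 + \frac{13}{2} \left(- \frac{1}{13}\right)\right)^{2}) = - (195 + \left(\frac{1}{2} + 13 - \frac{1}{2}\right)^{2}) = - (195 + 13^{2}) = - (195 + 169) = \left(-1\right) 364 = -364$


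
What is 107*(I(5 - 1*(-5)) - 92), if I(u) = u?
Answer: -8774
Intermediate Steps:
107*(I(5 - 1*(-5)) - 92) = 107*((5 - 1*(-5)) - 92) = 107*((5 + 5) - 92) = 107*(10 - 92) = 107*(-82) = -8774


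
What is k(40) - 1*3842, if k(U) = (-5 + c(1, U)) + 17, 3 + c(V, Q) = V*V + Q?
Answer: -3792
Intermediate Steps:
c(V, Q) = -3 + Q + V² (c(V, Q) = -3 + (V*V + Q) = -3 + (V² + Q) = -3 + (Q + V²) = -3 + Q + V²)
k(U) = 10 + U (k(U) = (-5 + (-3 + U + 1²)) + 17 = (-5 + (-3 + U + 1)) + 17 = (-5 + (-2 + U)) + 17 = (-7 + U) + 17 = 10 + U)
k(40) - 1*3842 = (10 + 40) - 1*3842 = 50 - 3842 = -3792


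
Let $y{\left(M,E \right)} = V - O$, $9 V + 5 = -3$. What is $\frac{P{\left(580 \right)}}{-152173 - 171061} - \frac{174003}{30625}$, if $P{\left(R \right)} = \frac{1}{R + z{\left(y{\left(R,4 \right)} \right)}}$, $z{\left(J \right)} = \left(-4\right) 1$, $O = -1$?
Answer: $- \frac{32396362994977}{5701847760000} \approx -5.6817$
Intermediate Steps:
$V = - \frac{8}{9}$ ($V = - \frac{5}{9} + \frac{1}{9} \left(-3\right) = - \frac{5}{9} - \frac{1}{3} = - \frac{8}{9} \approx -0.88889$)
$y{\left(M,E \right)} = \frac{1}{9}$ ($y{\left(M,E \right)} = - \frac{8}{9} - -1 = - \frac{8}{9} + 1 = \frac{1}{9}$)
$z{\left(J \right)} = -4$
$P{\left(R \right)} = \frac{1}{-4 + R}$ ($P{\left(R \right)} = \frac{1}{R - 4} = \frac{1}{-4 + R}$)
$\frac{P{\left(580 \right)}}{-152173 - 171061} - \frac{174003}{30625} = \frac{1}{\left(-4 + 580\right) \left(-152173 - 171061\right)} - \frac{174003}{30625} = \frac{1}{576 \left(-323234\right)} - \frac{174003}{30625} = \frac{1}{576} \left(- \frac{1}{323234}\right) - \frac{174003}{30625} = - \frac{1}{186182784} - \frac{174003}{30625} = - \frac{32396362994977}{5701847760000}$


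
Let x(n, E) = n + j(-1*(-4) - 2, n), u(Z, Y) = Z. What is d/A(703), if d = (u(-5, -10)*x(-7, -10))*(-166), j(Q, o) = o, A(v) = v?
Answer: -11620/703 ≈ -16.529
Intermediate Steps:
x(n, E) = 2*n (x(n, E) = n + n = 2*n)
d = -11620 (d = -10*(-7)*(-166) = -5*(-14)*(-166) = 70*(-166) = -11620)
d/A(703) = -11620/703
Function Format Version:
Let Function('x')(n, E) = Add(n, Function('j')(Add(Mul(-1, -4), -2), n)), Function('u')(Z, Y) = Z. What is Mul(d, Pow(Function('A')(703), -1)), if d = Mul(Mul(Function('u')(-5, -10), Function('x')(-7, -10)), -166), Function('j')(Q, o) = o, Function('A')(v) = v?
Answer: Rational(-11620, 703) ≈ -16.529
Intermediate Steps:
Function('x')(n, E) = Mul(2, n) (Function('x')(n, E) = Add(n, n) = Mul(2, n))
d = -11620 (d = Mul(Mul(-5, Mul(2, -7)), -166) = Mul(Mul(-5, -14), -166) = Mul(70, -166) = -11620)
Mul(d, Pow(Function('A')(703), -1)) = Mul(-11620, Pow(703, -1)) = Mul(-11620, Rational(1, 703)) = Rational(-11620, 703)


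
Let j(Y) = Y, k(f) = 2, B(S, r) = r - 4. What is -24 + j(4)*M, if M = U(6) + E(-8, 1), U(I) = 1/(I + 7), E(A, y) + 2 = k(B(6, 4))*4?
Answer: 4/13 ≈ 0.30769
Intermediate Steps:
B(S, r) = -4 + r
E(A, y) = 6 (E(A, y) = -2 + 2*4 = -2 + 8 = 6)
U(I) = 1/(7 + I)
M = 79/13 (M = 1/(7 + 6) + 6 = 1/13 + 6 = 79/13 ≈ 6.0769)
-24 + j(4)*M = -24 + 4*(79/13) = -24 + 316/13 = 4/13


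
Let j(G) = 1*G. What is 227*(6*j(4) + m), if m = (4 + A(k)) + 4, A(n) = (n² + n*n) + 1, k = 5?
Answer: 18841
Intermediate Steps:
j(G) = G
A(n) = 1 + 2*n² (A(n) = (n² + n²) + 1 = 2*n² + 1 = 1 + 2*n²)
m = 59 (m = (4 + (1 + 2*5²)) + 4 = (4 + (1 + 2*25)) + 4 = (4 + (1 + 50)) + 4 = (4 + 51) + 4 = 55 + 4 = 59)
227*(6*j(4) + m) = 227*(6*4 + 59) = 227*(24 + 59) = 227*83 = 18841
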